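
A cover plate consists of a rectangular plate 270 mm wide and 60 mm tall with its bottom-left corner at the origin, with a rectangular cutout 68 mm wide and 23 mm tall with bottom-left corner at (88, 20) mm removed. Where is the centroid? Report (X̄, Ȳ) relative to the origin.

plate: A = 270 × 60 = 16200.00, centroid at (135.00, 30.00).
hole: A = −(68 × 23) = -1564.00, centroid at (122.00, 31.50).
ΣA = 14636.00 mm², ΣAX̄ = 1996192.00 mm³, ΣAȲ = 436734.00 mm³.
X̄ = 1996192.00/14636.00 = 136.39 mm; Ȳ = 436734.00/14636.00 = 29.84 mm.

X̄ = 136.39 mm, Ȳ = 29.84 mm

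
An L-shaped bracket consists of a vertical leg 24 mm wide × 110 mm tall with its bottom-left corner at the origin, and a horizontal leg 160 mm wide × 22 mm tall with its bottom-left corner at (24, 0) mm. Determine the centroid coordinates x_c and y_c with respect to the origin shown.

x_c = 64.57 mm, y_c = 29.86 mm

vertical leg: A = 24 × 110 = 2640.00, centroid at (12.00, 55.00).
horizontal leg: A = 160 × 22 = 3520.00, centroid at (104.00, 11.00).
ΣA = 6160.00 mm², ΣAx_c = 397760.00 mm³, ΣAy_c = 183920.00 mm³.
x_c = 397760.00/6160.00 = 64.57 mm; y_c = 183920.00/6160.00 = 29.86 mm.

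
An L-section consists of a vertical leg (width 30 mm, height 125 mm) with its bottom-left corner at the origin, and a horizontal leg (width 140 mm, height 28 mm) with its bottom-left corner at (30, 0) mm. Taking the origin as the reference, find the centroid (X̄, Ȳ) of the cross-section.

vertical leg: A = 30 × 125 = 3750.00, centroid at (15.00, 62.50).
horizontal leg: A = 140 × 28 = 3920.00, centroid at (100.00, 14.00).
ΣA = 7670.00 mm², ΣAX̄ = 448250.00 mm³, ΣAȲ = 289255.00 mm³.
X̄ = 448250.00/7670.00 = 58.44 mm; Ȳ = 289255.00/7670.00 = 37.71 mm.

X̄ = 58.44 mm, Ȳ = 37.71 mm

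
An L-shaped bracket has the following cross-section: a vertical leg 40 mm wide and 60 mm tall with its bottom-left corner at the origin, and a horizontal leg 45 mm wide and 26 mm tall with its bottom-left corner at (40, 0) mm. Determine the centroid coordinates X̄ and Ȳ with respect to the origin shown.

vertical leg: A = 40 × 60 = 2400.00, centroid at (20.00, 30.00).
horizontal leg: A = 45 × 26 = 1170.00, centroid at (62.50, 13.00).
ΣA = 3570.00 mm²
ΣAX̄ = (2400.00)(20.00) + (1170.00)(62.50) = 121125.00 mm³
ΣAȲ = (2400.00)(30.00) + (1170.00)(13.00) = 87210.00 mm³
X̄ = 121125.00 / 3570.00 = 33.93 mm
Ȳ = 87210.00 / 3570.00 = 24.43 mm

X̄ = 33.93 mm, Ȳ = 24.43 mm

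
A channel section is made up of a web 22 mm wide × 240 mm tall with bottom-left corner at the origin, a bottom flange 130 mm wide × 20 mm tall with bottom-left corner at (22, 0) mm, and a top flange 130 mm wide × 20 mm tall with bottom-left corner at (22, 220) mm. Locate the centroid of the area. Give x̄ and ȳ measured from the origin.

web: A = 22 × 240 = 5280.00, centroid at (11.00, 120.00).
bottom flange: A = 130 × 20 = 2600.00, centroid at (87.00, 10.00).
top flange: A = 130 × 20 = 2600.00, centroid at (87.00, 230.00).
ΣA = 10480.00 mm², ΣAx̄ = 510480.00 mm³, ΣAȳ = 1257600.00 mm³.
x̄ = 510480.00/10480.00 = 48.71 mm; ȳ = 1257600.00/10480.00 = 120.00 mm.

x̄ = 48.71 mm, ȳ = 120.00 mm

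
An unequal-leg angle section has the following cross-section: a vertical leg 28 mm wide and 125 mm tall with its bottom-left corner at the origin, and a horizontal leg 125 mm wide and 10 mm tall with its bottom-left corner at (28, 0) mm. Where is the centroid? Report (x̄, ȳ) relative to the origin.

x̄ = 34.13 mm, ȳ = 47.37 mm

vertical leg: A = 28 × 125 = 3500.00, centroid at (14.00, 62.50).
horizontal leg: A = 125 × 10 = 1250.00, centroid at (90.50, 5.00).
ΣA = 4750.00 mm²
ΣAx̄ = (3500.00)(14.00) + (1250.00)(90.50) = 162125.00 mm³
ΣAȳ = (3500.00)(62.50) + (1250.00)(5.00) = 225000.00 mm³
x̄ = 162125.00 / 4750.00 = 34.13 mm
ȳ = 225000.00 / 4750.00 = 47.37 mm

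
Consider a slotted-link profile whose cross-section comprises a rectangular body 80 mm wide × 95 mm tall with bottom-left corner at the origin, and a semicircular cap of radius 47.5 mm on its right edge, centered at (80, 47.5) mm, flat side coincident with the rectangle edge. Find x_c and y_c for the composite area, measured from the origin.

x_c = 59.13 mm, y_c = 47.50 mm

rectangular body: A = 80 × 95 = 7600.00, centroid at (40.00, 47.50).
semicircular end: A = ½π·47.5² = 3544.11, centroid at (100.16, 47.50).
ΣA = 11144.11 mm²
ΣAx_c = (7600.00)(40.00) + (3544.11)(100.16) = 658976.65 mm³
ΣAy_c = (7600.00)(47.50) + (3544.11)(47.50) = 529345.19 mm³
x_c = 658976.65 / 11144.11 = 59.13 mm
y_c = 529345.19 / 11144.11 = 47.50 mm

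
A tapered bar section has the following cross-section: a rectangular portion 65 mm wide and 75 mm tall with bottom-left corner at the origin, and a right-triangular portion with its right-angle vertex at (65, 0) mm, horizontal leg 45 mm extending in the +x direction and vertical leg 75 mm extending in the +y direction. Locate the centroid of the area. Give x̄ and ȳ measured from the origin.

rectangular portion: A = 65 × 75 = 4875.00, centroid at (32.50, 37.50).
triangular portion: A = ½·45·75 = 1687.50, centroid at (80.00, 25.00).
ΣA = 6562.50 mm²
ΣAx̄ = (4875.00)(32.50) + (1687.50)(80.00) = 293437.50 mm³
ΣAȳ = (4875.00)(37.50) + (1687.50)(25.00) = 225000.00 mm³
x̄ = 293437.50 / 6562.50 = 44.71 mm
ȳ = 225000.00 / 6562.50 = 34.29 mm

x̄ = 44.71 mm, ȳ = 34.29 mm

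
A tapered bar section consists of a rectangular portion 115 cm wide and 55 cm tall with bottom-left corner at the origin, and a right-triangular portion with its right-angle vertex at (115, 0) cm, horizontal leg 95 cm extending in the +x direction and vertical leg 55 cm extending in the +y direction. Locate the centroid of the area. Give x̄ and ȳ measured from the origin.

rectangular portion: A = 115 × 55 = 6325.00, centroid at (57.50, 27.50).
triangular portion: A = ½·95·55 = 2612.50, centroid at (146.67, 18.33).
ΣA = 8937.50 cm²
ΣAx̄ = (6325.00)(57.50) + (2612.50)(146.67) = 746854.17 cm³
ΣAȳ = (6325.00)(27.50) + (2612.50)(18.33) = 221833.33 cm³
x̄ = 746854.17 / 8937.50 = 83.56 cm
ȳ = 221833.33 / 8937.50 = 24.82 cm

x̄ = 83.56 cm, ȳ = 24.82 cm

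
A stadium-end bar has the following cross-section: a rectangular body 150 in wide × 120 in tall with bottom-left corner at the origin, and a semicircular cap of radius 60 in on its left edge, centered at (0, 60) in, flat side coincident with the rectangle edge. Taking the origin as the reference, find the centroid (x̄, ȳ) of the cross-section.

x̄ = 50.98 in, ȳ = 60.00 in

rectangular body: A = 150 × 120 = 18000.00, centroid at (75.00, 60.00).
semicircular end: A = ½π·60² = 5654.87, centroid at (-25.46, 60.00).
ΣA = 23654.87 in², ΣAx̄ = 1206000.00 in³, ΣAȳ = 1419292.01 in³.
x̄ = 1206000.00/23654.87 = 50.98 in; ȳ = 1419292.01/23654.87 = 60.00 in.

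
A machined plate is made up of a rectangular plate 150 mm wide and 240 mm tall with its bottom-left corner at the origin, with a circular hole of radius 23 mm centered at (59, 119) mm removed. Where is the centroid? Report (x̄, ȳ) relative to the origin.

x̄ = 75.77 mm, ȳ = 120.05 mm

plate: A = 150 × 240 = 36000.00, centroid at (75.00, 120.00).
hole: A = −π·23² = -1661.90, centroid at (59.00, 119.00).
ΣA = 34338.10 mm², ΣAx̄ = 2601947.75 mm³, ΣAȳ = 4122233.60 mm³.
x̄ = 2601947.75/34338.10 = 75.77 mm; ȳ = 4122233.60/34338.10 = 120.05 mm.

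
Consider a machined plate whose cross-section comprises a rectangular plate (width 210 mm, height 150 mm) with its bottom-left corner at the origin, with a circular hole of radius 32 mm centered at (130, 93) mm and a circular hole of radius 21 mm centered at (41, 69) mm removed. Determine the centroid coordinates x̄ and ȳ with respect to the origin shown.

plate: A = 210 × 150 = 31500.00, centroid at (105.00, 75.00).
hole 1: A = −π·32² = -3216.99, centroid at (130.00, 93.00).
hole 2: A = −π·21² = -1385.44, centroid at (41.00, 69.00).
ΣA = 26897.57 mm², ΣAx̄ = 2832488.05 mm³, ΣAȳ = 1967724.33 mm³.
x̄ = 2832488.05/26897.57 = 105.31 mm; ȳ = 1967724.33/26897.57 = 73.16 mm.

x̄ = 105.31 mm, ȳ = 73.16 mm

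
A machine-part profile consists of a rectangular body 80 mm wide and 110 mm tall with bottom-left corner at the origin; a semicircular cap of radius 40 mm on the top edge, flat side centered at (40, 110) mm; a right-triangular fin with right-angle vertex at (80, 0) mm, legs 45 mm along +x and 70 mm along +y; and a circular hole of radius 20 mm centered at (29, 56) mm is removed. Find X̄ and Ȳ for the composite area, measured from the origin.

Part | A | x̄ᵢ | ȳᵢ | A·x̄ᵢ | A·ȳᵢ
rectangular body | 8800.00 | 40.00 | 55.00 | 352000.00 | 484000.00
semicircular top | 2513.27 | 40.00 | 126.98 | 100530.96 | 319126.82
triangular fin | 1575.00 | 95.00 | 23.33 | 149625.00 | 36750.00
hole | -1256.64 | 29.00 | 56.00 | -36442.47 | -70371.68
Σ | 11631.64 |  |  | 565713.49 | 769505.14
X̄ = 565713.49 / 11631.64 = 48.64 mm
Ȳ = 769505.14 / 11631.64 = 66.16 mm

X̄ = 48.64 mm, Ȳ = 66.16 mm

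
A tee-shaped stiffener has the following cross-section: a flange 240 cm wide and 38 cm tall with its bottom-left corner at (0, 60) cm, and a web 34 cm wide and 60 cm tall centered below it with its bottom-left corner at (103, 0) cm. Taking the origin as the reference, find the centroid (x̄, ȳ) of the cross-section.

x̄ = 120.00 cm, ȳ = 70.04 cm

Part | A | x̄ᵢ | ȳᵢ | A·x̄ᵢ | A·ȳᵢ
web | 2040.00 | 120.00 | 30.00 | 244800.00 | 61200.00
flange | 9120.00 | 120.00 | 79.00 | 1094400.00 | 720480.00
Σ | 11160.00 |  |  | 1339200.00 | 781680.00
x̄ = 1339200.00 / 11160.00 = 120.00 cm
ȳ = 781680.00 / 11160.00 = 70.04 cm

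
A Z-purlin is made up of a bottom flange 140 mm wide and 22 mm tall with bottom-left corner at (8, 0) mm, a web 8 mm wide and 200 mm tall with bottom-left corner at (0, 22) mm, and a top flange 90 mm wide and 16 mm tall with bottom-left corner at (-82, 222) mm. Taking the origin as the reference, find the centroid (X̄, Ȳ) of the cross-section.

X̄ = 31.59 mm, Ȳ = 91.55 mm

bottom flange: A = 140 × 22 = 3080.00, centroid at (78.00, 11.00).
web: A = 8 × 200 = 1600.00, centroid at (4.00, 122.00).
top flange: A = 90 × 16 = 1440.00, centroid at (-37.00, 230.00).
ΣA = 6120.00 mm²
ΣAX̄ = (3080.00)(78.00) + (1600.00)(4.00) + (1440.00)(-37.00) = 193360.00 mm³
ΣAȲ = (3080.00)(11.00) + (1600.00)(122.00) + (1440.00)(230.00) = 560280.00 mm³
X̄ = 193360.00 / 6120.00 = 31.59 mm
Ȳ = 560280.00 / 6120.00 = 91.55 mm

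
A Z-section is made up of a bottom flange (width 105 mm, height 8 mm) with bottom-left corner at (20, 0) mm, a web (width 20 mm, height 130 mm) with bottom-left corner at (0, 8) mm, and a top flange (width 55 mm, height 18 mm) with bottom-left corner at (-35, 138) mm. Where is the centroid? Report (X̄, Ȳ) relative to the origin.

X̄ = 17.94 mm, Ȳ = 76.45 mm

bottom flange: A = 105 × 8 = 840.00, centroid at (72.50, 4.00).
web: A = 20 × 130 = 2600.00, centroid at (10.00, 73.00).
top flange: A = 55 × 18 = 990.00, centroid at (-7.50, 147.00).
ΣA = 4430.00 mm²
ΣAX̄ = (840.00)(72.50) + (2600.00)(10.00) + (990.00)(-7.50) = 79475.00 mm³
ΣAȲ = (840.00)(4.00) + (2600.00)(73.00) + (990.00)(147.00) = 338690.00 mm³
X̄ = 79475.00 / 4430.00 = 17.94 mm
Ȳ = 338690.00 / 4430.00 = 76.45 mm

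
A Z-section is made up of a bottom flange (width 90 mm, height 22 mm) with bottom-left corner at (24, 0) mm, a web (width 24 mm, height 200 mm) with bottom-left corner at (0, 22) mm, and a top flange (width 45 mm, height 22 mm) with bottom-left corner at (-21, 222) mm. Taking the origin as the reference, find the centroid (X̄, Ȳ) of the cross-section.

Part | A | x̄ᵢ | ȳᵢ | A·x̄ᵢ | A·ȳᵢ
bottom flange | 1980.00 | 69.00 | 11.00 | 136620.00 | 21780.00
web | 4800.00 | 12.00 | 122.00 | 57600.00 | 585600.00
top flange | 990.00 | 1.50 | 233.00 | 1485.00 | 230670.00
Σ | 7770.00 |  |  | 195705.00 | 838050.00
X̄ = 195705.00 / 7770.00 = 25.19 mm
Ȳ = 838050.00 / 7770.00 = 107.86 mm

X̄ = 25.19 mm, Ȳ = 107.86 mm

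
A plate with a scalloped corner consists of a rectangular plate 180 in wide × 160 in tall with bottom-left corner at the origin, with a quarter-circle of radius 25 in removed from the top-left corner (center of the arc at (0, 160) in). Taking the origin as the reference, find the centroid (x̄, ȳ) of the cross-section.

plate: A = 180 × 160 = 28800.00, centroid at (90.00, 80.00).
removed quarter-circle: A = −¼π·25² = -490.87, centroid at (10.61, 149.39).
ΣA = 28309.13 in²
ΣAx̄ = (28800.00)(90.00) + (-490.87)(10.61) = 2586791.67 in³
ΣAȳ = (28800.00)(80.00) + (-490.87)(149.39) = 2230668.52 in³
x̄ = 2586791.67 / 28309.13 = 91.38 in
ȳ = 2230668.52 / 28309.13 = 78.80 in

x̄ = 91.38 in, ȳ = 78.80 in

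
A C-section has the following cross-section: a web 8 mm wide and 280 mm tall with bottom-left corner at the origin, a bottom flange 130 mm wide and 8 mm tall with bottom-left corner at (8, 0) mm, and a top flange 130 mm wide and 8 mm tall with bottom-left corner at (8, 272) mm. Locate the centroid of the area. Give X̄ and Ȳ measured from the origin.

X̄ = 37.22 mm, Ȳ = 140.00 mm

web: A = 8 × 280 = 2240.00, centroid at (4.00, 140.00).
bottom flange: A = 130 × 8 = 1040.00, centroid at (73.00, 4.00).
top flange: A = 130 × 8 = 1040.00, centroid at (73.00, 276.00).
ΣA = 4320.00 mm², ΣAX̄ = 160800.00 mm³, ΣAȲ = 604800.00 mm³.
X̄ = 160800.00/4320.00 = 37.22 mm; Ȳ = 604800.00/4320.00 = 140.00 mm.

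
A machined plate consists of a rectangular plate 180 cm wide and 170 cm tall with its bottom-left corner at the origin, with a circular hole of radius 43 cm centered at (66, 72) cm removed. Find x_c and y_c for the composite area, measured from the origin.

x_c = 95.62 cm, y_c = 88.05 cm

plate: A = 180 × 170 = 30600.00, centroid at (90.00, 85.00).
hole: A = −π·43² = -5808.80, centroid at (66.00, 72.00).
ΣA = 24791.20 cm², ΣAx_c = 2370618.88 cm³, ΣAy_c = 2182766.05 cm³.
x_c = 2370618.88/24791.20 = 95.62 cm; y_c = 2182766.05/24791.20 = 88.05 cm.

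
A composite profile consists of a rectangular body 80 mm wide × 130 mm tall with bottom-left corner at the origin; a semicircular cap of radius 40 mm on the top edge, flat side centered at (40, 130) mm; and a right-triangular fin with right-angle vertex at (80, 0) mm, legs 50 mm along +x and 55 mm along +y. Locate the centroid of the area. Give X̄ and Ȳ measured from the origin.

X̄ = 45.45 mm, Ȳ = 74.93 mm

rectangular body: A = 80 × 130 = 10400.00, centroid at (40.00, 65.00).
semicircular top: A = ½π·40² = 2513.27, centroid at (40.00, 146.98).
triangular fin: A = ½·50·55 = 1375.00, centroid at (96.67, 18.33).
ΣA = 14288.27 mm²
ΣAX̄ = (10400.00)(40.00) + (2513.27)(40.00) + (1375.00)(96.67) = 649447.63 mm³
ΣAȲ = (10400.00)(65.00) + (2513.27)(146.98) + (1375.00)(18.33) = 1070600.64 mm³
X̄ = 649447.63 / 14288.27 = 45.45 mm
Ȳ = 1070600.64 / 14288.27 = 74.93 mm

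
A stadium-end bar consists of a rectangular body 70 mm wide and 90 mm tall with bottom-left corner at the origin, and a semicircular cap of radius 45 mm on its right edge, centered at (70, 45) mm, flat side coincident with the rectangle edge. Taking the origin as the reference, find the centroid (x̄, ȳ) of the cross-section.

Part | A | x̄ᵢ | ȳᵢ | A·x̄ᵢ | A·ȳᵢ
rectangular body | 6300.00 | 35.00 | 45.00 | 220500.00 | 283500.00
semicircular end | 3180.86 | 89.10 | 45.00 | 283410.38 | 143138.82
Σ | 9480.86 |  |  | 503910.38 | 426638.82
x̄ = 503910.38 / 9480.86 = 53.15 mm
ȳ = 426638.82 / 9480.86 = 45.00 mm

x̄ = 53.15 mm, ȳ = 45.00 mm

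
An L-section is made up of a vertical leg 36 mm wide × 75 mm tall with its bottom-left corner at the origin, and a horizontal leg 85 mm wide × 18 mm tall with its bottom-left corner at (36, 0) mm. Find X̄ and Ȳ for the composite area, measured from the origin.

vertical leg: A = 36 × 75 = 2700.00, centroid at (18.00, 37.50).
horizontal leg: A = 85 × 18 = 1530.00, centroid at (78.50, 9.00).
ΣA = 4230.00 mm², ΣAX̄ = 168705.00 mm³, ΣAȲ = 115020.00 mm³.
X̄ = 168705.00/4230.00 = 39.88 mm; Ȳ = 115020.00/4230.00 = 27.19 mm.

X̄ = 39.88 mm, Ȳ = 27.19 mm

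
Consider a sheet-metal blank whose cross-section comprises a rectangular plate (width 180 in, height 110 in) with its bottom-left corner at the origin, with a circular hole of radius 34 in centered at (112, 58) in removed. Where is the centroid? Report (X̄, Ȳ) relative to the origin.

Part | A | x̄ᵢ | ȳᵢ | A·x̄ᵢ | A·ȳᵢ
plate | 19800.00 | 90.00 | 55.00 | 1782000.00 | 1089000.00
hole | -3631.68 | 112.00 | 58.00 | -406748.28 | -210637.50
Σ | 16168.32 |  |  | 1375251.72 | 878362.50
X̄ = 1375251.72 / 16168.32 = 85.06 in
Ȳ = 878362.50 / 16168.32 = 54.33 in

X̄ = 85.06 in, Ȳ = 54.33 in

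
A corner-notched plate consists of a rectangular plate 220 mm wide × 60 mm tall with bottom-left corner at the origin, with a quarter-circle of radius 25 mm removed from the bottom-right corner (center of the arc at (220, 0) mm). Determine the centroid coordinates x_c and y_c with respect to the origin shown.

plate: A = 220 × 60 = 13200.00, centroid at (110.00, 30.00).
removed quarter-circle: A = −¼π·25² = -490.87, centroid at (209.39, 10.61).
ΣA = 12709.13 mm², ΣAx_c = 1349216.09 mm³, ΣAy_c = 390791.67 mm³.
x_c = 1349216.09/12709.13 = 106.16 mm; y_c = 390791.67/12709.13 = 30.75 mm.

x_c = 106.16 mm, y_c = 30.75 mm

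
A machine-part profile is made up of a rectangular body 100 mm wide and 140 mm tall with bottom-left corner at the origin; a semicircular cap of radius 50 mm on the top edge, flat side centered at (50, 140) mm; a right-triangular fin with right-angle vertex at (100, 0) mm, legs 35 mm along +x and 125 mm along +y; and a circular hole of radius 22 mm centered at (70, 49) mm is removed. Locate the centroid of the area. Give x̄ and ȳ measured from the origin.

x̄ = 55.62 mm, ȳ = 87.65 mm

rectangular body: A = 100 × 140 = 14000.00, centroid at (50.00, 70.00).
semicircular top: A = ½π·50² = 3926.99, centroid at (50.00, 161.22).
triangular fin: A = ½·35·125 = 2187.50, centroid at (111.67, 41.67).
hole: A = −π·22² = -1520.53, centroid at (70.00, 49.00).
ΣA = 18593.96 mm², ΣAx̄ = 1034183.22 mm³, ΣAȳ = 1629751.87 mm³.
x̄ = 1034183.22/18593.96 = 55.62 mm; ȳ = 1629751.87/18593.96 = 87.65 mm.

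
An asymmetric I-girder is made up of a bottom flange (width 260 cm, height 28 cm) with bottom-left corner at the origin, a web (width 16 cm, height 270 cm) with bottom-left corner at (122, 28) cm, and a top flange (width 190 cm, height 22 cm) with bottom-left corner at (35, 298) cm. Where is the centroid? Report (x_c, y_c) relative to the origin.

x_c = 130.00 cm, y_c = 132.93 cm

Part | A | x̄ᵢ | ȳᵢ | A·x̄ᵢ | A·ȳᵢ
bottom flange | 7280.00 | 130.00 | 14.00 | 946400.00 | 101920.00
web | 4320.00 | 130.00 | 163.00 | 561600.00 | 704160.00
top flange | 4180.00 | 130.00 | 309.00 | 543400.00 | 1291620.00
Σ | 15780.00 |  |  | 2051400.00 | 2097700.00
x_c = 2051400.00 / 15780.00 = 130.00 cm
y_c = 2097700.00 / 15780.00 = 132.93 cm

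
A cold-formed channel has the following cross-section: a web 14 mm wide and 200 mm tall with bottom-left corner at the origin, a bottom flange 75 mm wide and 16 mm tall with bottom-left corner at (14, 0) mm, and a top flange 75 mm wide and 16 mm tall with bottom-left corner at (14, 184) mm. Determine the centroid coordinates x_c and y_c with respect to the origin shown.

Part | A | x̄ᵢ | ȳᵢ | A·x̄ᵢ | A·ȳᵢ
web | 2800.00 | 7.00 | 100.00 | 19600.00 | 280000.00
bottom flange | 1200.00 | 51.50 | 8.00 | 61800.00 | 9600.00
top flange | 1200.00 | 51.50 | 192.00 | 61800.00 | 230400.00
Σ | 5200.00 |  |  | 143200.00 | 520000.00
x_c = 143200.00 / 5200.00 = 27.54 mm
y_c = 520000.00 / 5200.00 = 100.00 mm

x_c = 27.54 mm, y_c = 100.00 mm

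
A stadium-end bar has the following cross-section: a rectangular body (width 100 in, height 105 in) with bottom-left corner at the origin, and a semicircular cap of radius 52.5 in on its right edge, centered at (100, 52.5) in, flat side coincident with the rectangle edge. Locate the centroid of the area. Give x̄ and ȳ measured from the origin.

Part | A | x̄ᵢ | ȳᵢ | A·x̄ᵢ | A·ȳᵢ
rectangular body | 10500.00 | 50.00 | 52.50 | 525000.00 | 551250.00
semicircular end | 4329.51 | 122.28 | 52.50 | 529419.49 | 227299.14
Σ | 14829.51 |  |  | 1054419.49 | 778549.14
x̄ = 1054419.49 / 14829.51 = 71.10 in
ȳ = 778549.14 / 14829.51 = 52.50 in

x̄ = 71.10 in, ȳ = 52.50 in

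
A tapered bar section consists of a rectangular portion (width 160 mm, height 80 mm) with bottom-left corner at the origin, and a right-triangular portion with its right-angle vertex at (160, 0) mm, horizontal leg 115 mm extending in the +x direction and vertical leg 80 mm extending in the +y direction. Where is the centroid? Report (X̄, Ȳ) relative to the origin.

X̄ = 111.28 mm, Ȳ = 36.48 mm

rectangular portion: A = 160 × 80 = 12800.00, centroid at (80.00, 40.00).
triangular portion: A = ½·115·80 = 4600.00, centroid at (198.33, 26.67).
ΣA = 17400.00 mm², ΣAX̄ = 1936333.33 mm³, ΣAȲ = 634666.67 mm³.
X̄ = 1936333.33/17400.00 = 111.28 mm; Ȳ = 634666.67/17400.00 = 36.48 mm.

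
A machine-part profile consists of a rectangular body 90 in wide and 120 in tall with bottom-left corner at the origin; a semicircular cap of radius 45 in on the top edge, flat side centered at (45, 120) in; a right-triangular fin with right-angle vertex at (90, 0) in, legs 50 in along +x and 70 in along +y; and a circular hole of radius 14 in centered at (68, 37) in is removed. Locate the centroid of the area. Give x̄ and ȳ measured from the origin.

rectangular body: A = 90 × 120 = 10800.00, centroid at (45.00, 60.00).
semicircular top: A = ½π·45² = 3180.86, centroid at (45.00, 139.10).
triangular fin: A = ½·50·70 = 1750.00, centroid at (106.67, 23.33).
hole: A = −π·14² = -615.75, centroid at (68.00, 37.00).
ΣA = 15115.11 in², ΣAx̄ = 773934.34 in³, ΣAȳ = 1108504.01 in³.
x̄ = 773934.34/15115.11 = 51.20 in; ȳ = 1108504.01/15115.11 = 73.34 in.

x̄ = 51.20 in, ȳ = 73.34 in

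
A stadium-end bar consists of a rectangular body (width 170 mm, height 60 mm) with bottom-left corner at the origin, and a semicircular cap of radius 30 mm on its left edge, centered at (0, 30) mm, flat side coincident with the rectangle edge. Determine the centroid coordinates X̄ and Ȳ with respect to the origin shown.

X̄ = 73.10 mm, Ȳ = 30.00 mm

Part | A | x̄ᵢ | ȳᵢ | A·x̄ᵢ | A·ȳᵢ
rectangular body | 10200.00 | 85.00 | 30.00 | 867000.00 | 306000.00
semicircular end | 1413.72 | -12.73 | 30.00 | -18000.00 | 42411.50
Σ | 11613.72 |  |  | 849000.00 | 348411.50
X̄ = 849000.00 / 11613.72 = 73.10 mm
Ȳ = 348411.50 / 11613.72 = 30.00 mm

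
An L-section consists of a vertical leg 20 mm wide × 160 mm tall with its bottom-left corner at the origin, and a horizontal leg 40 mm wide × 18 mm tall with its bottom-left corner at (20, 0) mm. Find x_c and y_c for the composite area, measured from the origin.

vertical leg: A = 20 × 160 = 3200.00, centroid at (10.00, 80.00).
horizontal leg: A = 40 × 18 = 720.00, centroid at (40.00, 9.00).
ΣA = 3920.00 mm²
ΣAx_c = (3200.00)(10.00) + (720.00)(40.00) = 60800.00 mm³
ΣAy_c = (3200.00)(80.00) + (720.00)(9.00) = 262480.00 mm³
x_c = 60800.00 / 3920.00 = 15.51 mm
y_c = 262480.00 / 3920.00 = 66.96 mm

x_c = 15.51 mm, y_c = 66.96 mm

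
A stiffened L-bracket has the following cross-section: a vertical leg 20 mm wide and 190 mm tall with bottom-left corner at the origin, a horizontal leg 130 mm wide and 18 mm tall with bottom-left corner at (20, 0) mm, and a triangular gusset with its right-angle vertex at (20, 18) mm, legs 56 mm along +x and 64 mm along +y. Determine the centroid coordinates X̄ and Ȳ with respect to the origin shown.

X̄ = 38.60 mm, Ȳ = 57.05 mm

vertical leg: A = 20 × 190 = 3800.00, centroid at (10.00, 95.00).
horizontal leg: A = 130 × 18 = 2340.00, centroid at (85.00, 9.00).
gusset: A = ½·56·64 = 1792.00, centroid at (38.67, 39.33).
ΣA = 7932.00 mm²
ΣAX̄ = (3800.00)(10.00) + (2340.00)(85.00) + (1792.00)(38.67) = 306190.67 mm³
ΣAȲ = (3800.00)(95.00) + (2340.00)(9.00) + (1792.00)(39.33) = 452545.33 mm³
X̄ = 306190.67 / 7932.00 = 38.60 mm
Ȳ = 452545.33 / 7932.00 = 57.05 mm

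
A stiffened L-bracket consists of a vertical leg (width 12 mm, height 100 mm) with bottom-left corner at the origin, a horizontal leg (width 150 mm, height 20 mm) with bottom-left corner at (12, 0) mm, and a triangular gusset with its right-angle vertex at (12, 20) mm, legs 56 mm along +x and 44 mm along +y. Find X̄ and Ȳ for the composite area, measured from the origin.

vertical leg: A = 12 × 100 = 1200.00, centroid at (6.00, 50.00).
horizontal leg: A = 150 × 20 = 3000.00, centroid at (87.00, 10.00).
gusset: A = ½·56·44 = 1232.00, centroid at (30.67, 34.67).
ΣA = 5432.00 mm²
ΣAX̄ = (1200.00)(6.00) + (3000.00)(87.00) + (1232.00)(30.67) = 305981.33 mm³
ΣAȲ = (1200.00)(50.00) + (3000.00)(10.00) + (1232.00)(34.67) = 132709.33 mm³
X̄ = 305981.33 / 5432.00 = 56.33 mm
Ȳ = 132709.33 / 5432.00 = 24.43 mm

X̄ = 56.33 mm, Ȳ = 24.43 mm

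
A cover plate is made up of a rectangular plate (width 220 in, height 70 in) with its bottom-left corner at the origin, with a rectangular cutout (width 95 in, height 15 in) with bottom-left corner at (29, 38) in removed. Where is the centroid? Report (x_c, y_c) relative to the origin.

x_c = 113.42 in, y_c = 33.93 in

plate: A = 220 × 70 = 15400.00, centroid at (110.00, 35.00).
hole: A = −(95 × 15) = -1425.00, centroid at (76.50, 45.50).
ΣA = 13975.00 in², ΣAx_c = 1584987.50 in³, ΣAy_c = 474162.50 in³.
x_c = 1584987.50/13975.00 = 113.42 in; y_c = 474162.50/13975.00 = 33.93 in.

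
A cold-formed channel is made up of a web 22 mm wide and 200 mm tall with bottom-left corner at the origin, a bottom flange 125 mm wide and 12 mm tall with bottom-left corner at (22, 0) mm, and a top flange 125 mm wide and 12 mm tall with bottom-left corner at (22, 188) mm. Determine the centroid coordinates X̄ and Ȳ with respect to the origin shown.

X̄ = 40.80 mm, Ȳ = 100.00 mm

web: A = 22 × 200 = 4400.00, centroid at (11.00, 100.00).
bottom flange: A = 125 × 12 = 1500.00, centroid at (84.50, 6.00).
top flange: A = 125 × 12 = 1500.00, centroid at (84.50, 194.00).
ΣA = 7400.00 mm²
ΣAX̄ = (4400.00)(11.00) + (1500.00)(84.50) + (1500.00)(84.50) = 301900.00 mm³
ΣAȲ = (4400.00)(100.00) + (1500.00)(6.00) + (1500.00)(194.00) = 740000.00 mm³
X̄ = 301900.00 / 7400.00 = 40.80 mm
Ȳ = 740000.00 / 7400.00 = 100.00 mm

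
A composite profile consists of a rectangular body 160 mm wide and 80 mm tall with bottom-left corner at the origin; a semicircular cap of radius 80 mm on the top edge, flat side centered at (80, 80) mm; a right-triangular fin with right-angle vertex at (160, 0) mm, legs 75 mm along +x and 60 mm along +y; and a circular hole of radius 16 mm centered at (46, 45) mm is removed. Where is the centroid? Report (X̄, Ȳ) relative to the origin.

X̄ = 90.85 mm, Ȳ = 68.58 mm

rectangular body: A = 160 × 80 = 12800.00, centroid at (80.00, 40.00).
semicircular top: A = ½π·80² = 10053.10, centroid at (80.00, 113.95).
triangular fin: A = ½·75·60 = 2250.00, centroid at (185.00, 20.00).
hole: A = −π·16² = -804.25, centroid at (46.00, 45.00).
ΣA = 24298.85 mm², ΣAX̄ = 2207502.32 mm³, ΣAȲ = 1666389.91 mm³.
X̄ = 2207502.32/24298.85 = 90.85 mm; Ȳ = 1666389.91/24298.85 = 68.58 mm.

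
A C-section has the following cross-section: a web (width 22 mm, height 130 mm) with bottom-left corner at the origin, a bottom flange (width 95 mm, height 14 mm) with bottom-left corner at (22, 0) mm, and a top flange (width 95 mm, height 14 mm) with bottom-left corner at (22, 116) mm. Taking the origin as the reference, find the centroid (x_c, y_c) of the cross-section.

x_c = 39.19 mm, y_c = 65.00 mm

Part | A | x̄ᵢ | ȳᵢ | A·x̄ᵢ | A·ȳᵢ
web | 2860.00 | 11.00 | 65.00 | 31460.00 | 185900.00
bottom flange | 1330.00 | 69.50 | 7.00 | 92435.00 | 9310.00
top flange | 1330.00 | 69.50 | 123.00 | 92435.00 | 163590.00
Σ | 5520.00 |  |  | 216330.00 | 358800.00
x_c = 216330.00 / 5520.00 = 39.19 mm
y_c = 358800.00 / 5520.00 = 65.00 mm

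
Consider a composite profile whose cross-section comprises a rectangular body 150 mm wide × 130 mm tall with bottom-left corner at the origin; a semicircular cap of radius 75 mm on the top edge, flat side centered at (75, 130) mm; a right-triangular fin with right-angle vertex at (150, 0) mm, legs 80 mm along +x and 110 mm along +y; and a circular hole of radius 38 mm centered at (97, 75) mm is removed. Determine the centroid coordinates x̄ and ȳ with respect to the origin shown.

x̄ = 87.32 mm, ȳ = 89.31 mm

rectangular body: A = 150 × 130 = 19500.00, centroid at (75.00, 65.00).
semicircular top: A = ½π·75² = 8835.73, centroid at (75.00, 161.83).
triangular fin: A = ½·80·110 = 4400.00, centroid at (176.67, 36.67).
hole: A = −π·38² = -4536.46, centroid at (97.00, 75.00).
ΣA = 28199.27 mm²
ΣAx̄ = (19500.00)(75.00) + (8835.73)(75.00) + (4400.00)(176.67) + (-4536.46)(97.00) = 2462476.43 mm³
ΣAȳ = (19500.00)(65.00) + (8835.73)(161.83) + (4400.00)(36.67) + (-4536.46)(75.00) = 2518493.66 mm³
x̄ = 2462476.43 / 28199.27 = 87.32 mm
ȳ = 2518493.66 / 28199.27 = 89.31 mm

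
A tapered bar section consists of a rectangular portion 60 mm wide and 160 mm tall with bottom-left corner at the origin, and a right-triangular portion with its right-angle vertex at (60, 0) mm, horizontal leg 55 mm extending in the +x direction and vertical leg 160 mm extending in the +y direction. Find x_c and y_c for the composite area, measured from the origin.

rectangular portion: A = 60 × 160 = 9600.00, centroid at (30.00, 80.00).
triangular portion: A = ½·55·160 = 4400.00, centroid at (78.33, 53.33).
ΣA = 14000.00 mm²
ΣAx_c = (9600.00)(30.00) + (4400.00)(78.33) = 632666.67 mm³
ΣAy_c = (9600.00)(80.00) + (4400.00)(53.33) = 1002666.67 mm³
x_c = 632666.67 / 14000.00 = 45.19 mm
y_c = 1002666.67 / 14000.00 = 71.62 mm

x_c = 45.19 mm, y_c = 71.62 mm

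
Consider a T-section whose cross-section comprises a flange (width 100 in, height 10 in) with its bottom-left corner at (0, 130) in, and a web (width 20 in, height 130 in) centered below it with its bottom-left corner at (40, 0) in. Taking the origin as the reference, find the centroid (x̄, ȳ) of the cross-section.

Part | A | x̄ᵢ | ȳᵢ | A·x̄ᵢ | A·ȳᵢ
web | 2600.00 | 50.00 | 65.00 | 130000.00 | 169000.00
flange | 1000.00 | 50.00 | 135.00 | 50000.00 | 135000.00
Σ | 3600.00 |  |  | 180000.00 | 304000.00
x̄ = 180000.00 / 3600.00 = 50.00 in
ȳ = 304000.00 / 3600.00 = 84.44 in

x̄ = 50.00 in, ȳ = 84.44 in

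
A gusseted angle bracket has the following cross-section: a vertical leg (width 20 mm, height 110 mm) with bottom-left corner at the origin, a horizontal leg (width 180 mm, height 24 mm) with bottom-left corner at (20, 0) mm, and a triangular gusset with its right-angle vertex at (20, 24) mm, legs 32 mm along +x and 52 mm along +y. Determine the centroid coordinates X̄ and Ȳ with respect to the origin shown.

vertical leg: A = 20 × 110 = 2200.00, centroid at (10.00, 55.00).
horizontal leg: A = 180 × 24 = 4320.00, centroid at (110.00, 12.00).
gusset: A = ½·32·52 = 832.00, centroid at (30.67, 41.33).
ΣA = 7352.00 mm²
ΣAX̄ = (2200.00)(10.00) + (4320.00)(110.00) + (832.00)(30.67) = 522714.67 mm³
ΣAȲ = (2200.00)(55.00) + (4320.00)(12.00) + (832.00)(41.33) = 207229.33 mm³
X̄ = 522714.67 / 7352.00 = 71.10 mm
Ȳ = 207229.33 / 7352.00 = 28.19 mm

X̄ = 71.10 mm, Ȳ = 28.19 mm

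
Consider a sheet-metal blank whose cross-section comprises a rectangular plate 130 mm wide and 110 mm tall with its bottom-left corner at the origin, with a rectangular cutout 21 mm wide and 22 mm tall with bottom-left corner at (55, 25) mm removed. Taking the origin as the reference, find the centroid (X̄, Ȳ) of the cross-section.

X̄ = 64.98 mm, Ȳ = 55.63 mm

plate: A = 130 × 110 = 14300.00, centroid at (65.00, 55.00).
hole: A = −(21 × 22) = -462.00, centroid at (65.50, 36.00).
ΣA = 13838.00 mm²
ΣAX̄ = (14300.00)(65.00) + (-462.00)(65.50) = 899239.00 mm³
ΣAȲ = (14300.00)(55.00) + (-462.00)(36.00) = 769868.00 mm³
X̄ = 899239.00 / 13838.00 = 64.98 mm
Ȳ = 769868.00 / 13838.00 = 55.63 mm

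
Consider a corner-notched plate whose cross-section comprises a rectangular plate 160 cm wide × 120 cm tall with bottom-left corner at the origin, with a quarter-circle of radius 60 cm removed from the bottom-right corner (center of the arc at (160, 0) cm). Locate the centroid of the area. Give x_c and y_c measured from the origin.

x_c = 70.58 cm, y_c = 65.96 cm

plate: A = 160 × 120 = 19200.00, centroid at (80.00, 60.00).
removed quarter-circle: A = −¼π·60² = -2827.43, centroid at (134.54, 25.46).
ΣA = 16372.57 cm²
ΣAx_c = (19200.00)(80.00) + (-2827.43)(134.54) = 1155610.66 cm³
ΣAy_c = (19200.00)(60.00) + (-2827.43)(25.46) = 1080000.00 cm³
x_c = 1155610.66 / 16372.57 = 70.58 cm
y_c = 1080000.00 / 16372.57 = 65.96 cm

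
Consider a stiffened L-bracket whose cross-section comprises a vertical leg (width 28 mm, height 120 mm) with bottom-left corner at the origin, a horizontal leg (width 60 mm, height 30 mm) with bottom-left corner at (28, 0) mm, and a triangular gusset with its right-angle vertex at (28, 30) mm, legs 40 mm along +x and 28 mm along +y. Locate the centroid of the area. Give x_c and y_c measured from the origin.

x_c = 30.52 mm, y_c = 43.82 mm

vertical leg: A = 28 × 120 = 3360.00, centroid at (14.00, 60.00).
horizontal leg: A = 60 × 30 = 1800.00, centroid at (58.00, 15.00).
gusset: A = ½·40·28 = 560.00, centroid at (41.33, 39.33).
ΣA = 5720.00 mm²
ΣAx_c = (3360.00)(14.00) + (1800.00)(58.00) + (560.00)(41.33) = 174586.67 mm³
ΣAy_c = (3360.00)(60.00) + (1800.00)(15.00) + (560.00)(39.33) = 250626.67 mm³
x_c = 174586.67 / 5720.00 = 30.52 mm
y_c = 250626.67 / 5720.00 = 43.82 mm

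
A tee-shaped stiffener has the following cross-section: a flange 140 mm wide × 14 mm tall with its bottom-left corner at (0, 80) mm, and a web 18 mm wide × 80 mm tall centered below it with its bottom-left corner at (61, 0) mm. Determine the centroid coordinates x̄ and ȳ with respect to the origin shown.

x̄ = 70.00 mm, ȳ = 67.09 mm

web: A = 18 × 80 = 1440.00, centroid at (70.00, 40.00).
flange: A = 140 × 14 = 1960.00, centroid at (70.00, 87.00).
ΣA = 3400.00 mm², ΣAx̄ = 238000.00 mm³, ΣAȳ = 228120.00 mm³.
x̄ = 238000.00/3400.00 = 70.00 mm; ȳ = 228120.00/3400.00 = 67.09 mm.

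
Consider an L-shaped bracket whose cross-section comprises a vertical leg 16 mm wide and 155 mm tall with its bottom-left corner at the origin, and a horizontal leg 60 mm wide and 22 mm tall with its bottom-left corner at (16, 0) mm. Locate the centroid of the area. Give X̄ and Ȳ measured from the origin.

vertical leg: A = 16 × 155 = 2480.00, centroid at (8.00, 77.50).
horizontal leg: A = 60 × 22 = 1320.00, centroid at (46.00, 11.00).
ΣA = 3800.00 mm²
ΣAX̄ = (2480.00)(8.00) + (1320.00)(46.00) = 80560.00 mm³
ΣAȲ = (2480.00)(77.50) + (1320.00)(11.00) = 206720.00 mm³
X̄ = 80560.00 / 3800.00 = 21.20 mm
Ȳ = 206720.00 / 3800.00 = 54.40 mm

X̄ = 21.20 mm, Ȳ = 54.40 mm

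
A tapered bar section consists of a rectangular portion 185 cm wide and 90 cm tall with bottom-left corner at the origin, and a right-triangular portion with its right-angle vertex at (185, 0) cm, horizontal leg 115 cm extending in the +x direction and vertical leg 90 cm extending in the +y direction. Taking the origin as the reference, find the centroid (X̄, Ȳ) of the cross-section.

X̄ = 123.52 cm, Ȳ = 41.44 cm

rectangular portion: A = 185 × 90 = 16650.00, centroid at (92.50, 45.00).
triangular portion: A = ½·115·90 = 5175.00, centroid at (223.33, 30.00).
ΣA = 21825.00 cm²
ΣAX̄ = (16650.00)(92.50) + (5175.00)(223.33) = 2695875.00 cm³
ΣAȲ = (16650.00)(45.00) + (5175.00)(30.00) = 904500.00 cm³
X̄ = 2695875.00 / 21825.00 = 123.52 cm
Ȳ = 904500.00 / 21825.00 = 41.44 cm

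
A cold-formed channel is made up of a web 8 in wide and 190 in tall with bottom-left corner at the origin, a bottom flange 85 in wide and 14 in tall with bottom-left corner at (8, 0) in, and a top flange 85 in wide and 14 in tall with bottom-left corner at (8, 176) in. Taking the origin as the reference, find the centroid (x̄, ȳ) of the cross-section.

web: A = 8 × 190 = 1520.00, centroid at (4.00, 95.00).
bottom flange: A = 85 × 14 = 1190.00, centroid at (50.50, 7.00).
top flange: A = 85 × 14 = 1190.00, centroid at (50.50, 183.00).
ΣA = 3900.00 in², ΣAx̄ = 126270.00 in³, ΣAȳ = 370500.00 in³.
x̄ = 126270.00/3900.00 = 32.38 in; ȳ = 370500.00/3900.00 = 95.00 in.

x̄ = 32.38 in, ȳ = 95.00 in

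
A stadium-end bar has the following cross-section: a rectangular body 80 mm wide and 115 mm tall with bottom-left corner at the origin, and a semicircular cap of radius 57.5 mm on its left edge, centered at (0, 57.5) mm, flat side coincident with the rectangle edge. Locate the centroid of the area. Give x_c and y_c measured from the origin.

Part | A | x̄ᵢ | ȳᵢ | A·x̄ᵢ | A·ȳᵢ
rectangular body | 9200.00 | 40.00 | 57.50 | 368000.00 | 529000.00
semicircular end | 5193.45 | -24.40 | 57.50 | -126739.58 | 298623.11
Σ | 14393.45 |  |  | 241260.42 | 827623.11
x_c = 241260.42 / 14393.45 = 16.76 mm
y_c = 827623.11 / 14393.45 = 57.50 mm

x_c = 16.76 mm, y_c = 57.50 mm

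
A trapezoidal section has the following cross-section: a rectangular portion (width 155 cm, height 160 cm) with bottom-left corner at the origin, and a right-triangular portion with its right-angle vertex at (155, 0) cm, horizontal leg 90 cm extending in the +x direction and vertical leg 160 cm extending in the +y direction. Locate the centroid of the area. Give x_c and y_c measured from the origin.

rectangular portion: A = 155 × 160 = 24800.00, centroid at (77.50, 80.00).
triangular portion: A = ½·90·160 = 7200.00, centroid at (185.00, 53.33).
ΣA = 32000.00 cm², ΣAx_c = 3254000.00 cm³, ΣAy_c = 2368000.00 cm³.
x_c = 3254000.00/32000.00 = 101.69 cm; y_c = 2368000.00/32000.00 = 74.00 cm.

x_c = 101.69 cm, y_c = 74.00 cm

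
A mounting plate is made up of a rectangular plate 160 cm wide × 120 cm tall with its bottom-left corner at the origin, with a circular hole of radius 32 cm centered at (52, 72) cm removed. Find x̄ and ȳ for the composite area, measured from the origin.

x̄ = 85.64 cm, ȳ = 57.58 cm

plate: A = 160 × 120 = 19200.00, centroid at (80.00, 60.00).
hole: A = −π·32² = -3216.99, centroid at (52.00, 72.00).
ΣA = 15983.01 cm²
ΣAx̄ = (19200.00)(80.00) + (-3216.99)(52.00) = 1368716.47 cm³
ΣAȳ = (19200.00)(60.00) + (-3216.99)(72.00) = 920376.66 cm³
x̄ = 1368716.47 / 15983.01 = 85.64 cm
ȳ = 920376.66 / 15983.01 = 57.58 cm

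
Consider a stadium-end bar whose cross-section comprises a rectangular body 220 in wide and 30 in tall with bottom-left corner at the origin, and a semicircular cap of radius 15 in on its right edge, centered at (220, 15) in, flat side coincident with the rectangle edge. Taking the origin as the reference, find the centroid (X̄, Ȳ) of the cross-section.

X̄ = 115.91 in, Ȳ = 15.00 in

rectangular body: A = 220 × 30 = 6600.00, centroid at (110.00, 15.00).
semicircular end: A = ½π·15² = 353.43, centroid at (226.37, 15.00).
ΣA = 6953.43 in²
ΣAX̄ = (6600.00)(110.00) + (353.43)(226.37) = 806004.42 in³
ΣAȲ = (6600.00)(15.00) + (353.43)(15.00) = 104301.44 in³
X̄ = 806004.42 / 6953.43 = 115.91 in
Ȳ = 104301.44 / 6953.43 = 15.00 in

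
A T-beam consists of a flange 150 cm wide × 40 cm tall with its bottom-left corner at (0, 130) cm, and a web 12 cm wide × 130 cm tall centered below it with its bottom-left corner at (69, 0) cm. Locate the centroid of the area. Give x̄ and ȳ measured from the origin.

Part | A | x̄ᵢ | ȳᵢ | A·x̄ᵢ | A·ȳᵢ
web | 1560.00 | 75.00 | 65.00 | 117000.00 | 101400.00
flange | 6000.00 | 75.00 | 150.00 | 450000.00 | 900000.00
Σ | 7560.00 |  |  | 567000.00 | 1001400.00
x̄ = 567000.00 / 7560.00 = 75.00 cm
ȳ = 1001400.00 / 7560.00 = 132.46 cm

x̄ = 75.00 cm, ȳ = 132.46 cm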